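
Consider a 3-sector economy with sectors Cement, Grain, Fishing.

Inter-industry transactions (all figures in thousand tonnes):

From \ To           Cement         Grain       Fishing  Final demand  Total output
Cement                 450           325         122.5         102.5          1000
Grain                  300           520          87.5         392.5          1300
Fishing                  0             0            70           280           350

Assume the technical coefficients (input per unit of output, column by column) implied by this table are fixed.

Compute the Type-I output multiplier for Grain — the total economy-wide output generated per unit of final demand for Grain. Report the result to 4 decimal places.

m_G = 3.1373

Technical coefficients a_ij = z_ij / X_j:
  a_CC = 450/1000 = 0.45, a_GC = 300/1000 = 0.30, a_FC = 0/1000 = 0.00
  a_CG = 325/1300 = 0.25, a_GG = 520/1300 = 0.40, a_FG = 0/1300 = 0.00
  a_CF = 122.5/350 = 0.35, a_GF = 87.5/350 = 0.25, a_FF = 70/350 = 0.20
I − A =
  [   0.55    -0.25    -0.35]
  [  -0.30     0.60    -0.25]
  [   0.00     0.00     0.80]
Cofactors of I−A, C_ij = (−1)^(i+j)·(minor ij) (rows/columns in the sector order above):
  C_11 = (0.60)(0.80) − (-0.25)(0.00) = 0.4800
  C_12 = −[(-0.30)(0.80) − (-0.25)(0.00)] = 0.2400
  C_13 = (-0.30)(0.00) − (0.60)(0.00) = 0.0000
  C_21 = −[(-0.25)(0.80) − (-0.35)(0.00)] = 0.2000
  C_22 = (0.55)(0.80) − (-0.35)(0.00) = 0.4400
  C_23 = −[(0.55)(0.00) − (-0.25)(0.00)] = 0.0000
  C_31 = (-0.25)(-0.25) − (-0.35)(0.60) = 0.2725
  C_32 = −[(0.55)(-0.25) − (-0.35)(-0.30)] = 0.2425
  C_33 = (0.55)(0.60) − (-0.25)(-0.30) = 0.2550
det(I−A) = Σ_j (I−A)_1j·C_1j = (0.55)(0.4800) + (-0.25)(0.2400) + (-0.35)(0.0000) = 0.2040
adj(I−A) = Cᵀ =
  [ 0.4800   0.2000   0.2725]
  [ 0.2400   0.4400   0.2425]
  [ 0.0000   0.0000   0.2550]
(I − A)⁻¹ = adj(I−A) / det(I−A) ≈
  [   2.35294     0.98039     1.33578]
  [   1.17647     2.15686     1.18873]
  [   0.00000     0.00000     1.25000]
The output multiplier for sector j is the column-j sum of the Leontief inverse (I − A)⁻¹ = adj(I−A) / det(I−A).
Column G of adj(I−A): (0.2000, 0.4400, 0.0000); det(I−A) = 0.2040.
m_G = (0.2000 + 0.4400 + 0.0000) / 0.2040 = 0.64 / 0.2040 ≈ 3.1373.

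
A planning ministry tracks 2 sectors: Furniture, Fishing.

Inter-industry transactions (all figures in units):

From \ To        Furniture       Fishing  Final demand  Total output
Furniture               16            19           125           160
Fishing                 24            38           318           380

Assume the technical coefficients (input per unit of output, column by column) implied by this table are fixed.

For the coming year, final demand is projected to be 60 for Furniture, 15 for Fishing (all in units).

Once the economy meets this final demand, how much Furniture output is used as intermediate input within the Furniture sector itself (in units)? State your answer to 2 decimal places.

z_11 = 6.82

Technical coefficients a_ij = z_ij / X_j:
  a_11 = 16/160 = 0.10, a_21 = 24/160 = 0.15
  a_12 = 19/380 = 0.05, a_22 = 38/380 = 0.10
I − A =
  [   0.90    -0.05]
  [  -0.15     0.90]
det(I−A) = (0.90)(0.90) − (-0.05)(-0.15) = 0.8025
adj(I−A) = [[0.90, 0.05], [0.15, 0.90]]
(I − A)⁻¹ = adj(I−A) / det(I−A) ≈
  [   1.1215     0.0623]
  [   0.1869     1.1215]
First solve x = (I − A)⁻¹ d = adj(I−A)·d / det(I−A); in particular x_1 = (0.90·60 + 0.05·15) / 0.8025 = 54.75 / 0.8025 ≈ 68.2243.
Intermediate flow from 1 to 1: z_11 = a_11 · x_1 = 0.10 × 54.75 / 0.8025 = 5.475 / 0.8025 ≈ 6.82.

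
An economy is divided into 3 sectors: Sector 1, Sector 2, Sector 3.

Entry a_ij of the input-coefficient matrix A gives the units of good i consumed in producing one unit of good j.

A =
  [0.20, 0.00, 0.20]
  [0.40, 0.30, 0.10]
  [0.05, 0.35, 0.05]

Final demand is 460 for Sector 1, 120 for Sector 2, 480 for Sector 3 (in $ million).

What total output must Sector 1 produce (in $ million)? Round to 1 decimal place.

I − A =
  [   0.80     0.00    -0.20]
  [  -0.40     0.70    -0.10]
  [  -0.05    -0.35     0.95]
Cofactors of I−A, C_ij = (−1)^(i+j)·(minor ij) (rows/columns in the sector order above):
  C_11 = (0.70)(0.95) − (-0.10)(-0.35) = 0.6300
  C_12 = −[(-0.40)(0.95) − (-0.10)(-0.05)] = 0.3850
  C_13 = (-0.40)(-0.35) − (0.70)(-0.05) = 0.1750
  C_21 = −[(0.00)(0.95) − (-0.20)(-0.35)] = 0.0700
  C_22 = (0.80)(0.95) − (-0.20)(-0.05) = 0.7500
  C_23 = −[(0.80)(-0.35) − (0.00)(-0.05)] = 0.2800
  C_31 = (0.00)(-0.10) − (-0.20)(0.70) = 0.1400
  C_32 = −[(0.80)(-0.10) − (-0.20)(-0.40)] = 0.1600
  C_33 = (0.80)(0.70) − (0.00)(-0.40) = 0.5600
det(I−A) = Σ_j (I−A)_1j·C_1j = (0.80)(0.6300) + (0.00)(0.3850) + (-0.20)(0.1750) = 0.4690
adj(I−A) = Cᵀ =
  [ 0.6300   0.0700   0.1400]
  [ 0.3850   0.7500   0.1600]
  [ 0.1750   0.2800   0.5600]
(I − A)⁻¹ = adj(I−A) / det(I−A) ≈
  [   1.3433     0.1493     0.2985]
  [   0.8209     1.5991     0.3412]
  [   0.3731     0.5970     1.1940]
x = (I − A)⁻¹ d = adj(I−A)·d / det(I−A), with det(I−A) = 0.4690:
  x_1 = (0.6300·460 + 0.0700·120 + 0.1400·480) / 0.4690 = 365.40 / 0.4690 ≈ 779.1
  x_2 = (0.3850·460 + 0.7500·120 + 0.1600·480) / 0.4690 = 343.90 / 0.4690 ≈ 733.3
  x_3 = (0.1750·460 + 0.2800·120 + 0.5600·480) / 0.4690 = 382.90 / 0.4690 ≈ 816.4

x_1 = 779.1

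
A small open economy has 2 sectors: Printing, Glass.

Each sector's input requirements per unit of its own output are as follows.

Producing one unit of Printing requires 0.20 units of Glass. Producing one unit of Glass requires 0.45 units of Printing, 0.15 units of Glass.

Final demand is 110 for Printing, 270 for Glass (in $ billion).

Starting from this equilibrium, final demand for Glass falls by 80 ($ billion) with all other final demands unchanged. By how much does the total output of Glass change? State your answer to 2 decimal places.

I − A =
  [   1.00    -0.45]
  [  -0.20     0.85]
det(I−A) = (1.00)(0.85) − (-0.45)(-0.20) = 0.7600
adj(I−A) = [[0.85, 0.45], [0.20, 1.00]]
(I − A)⁻¹ = adj(I−A) / det(I−A) ≈
  [   1.1184     0.5921]
  [   0.2632     1.3158]
Δx = (I − A)⁻¹ Δd with Δd having -80 in the Glass component and 0 elsewhere.
So Δx_2 = L_22 · (-80), where L_22 = adj(I−A)_22 / det(I−A) = 1.00 / 0.7600.
Δx_2 = 1.00 × (-80) / 0.7600 = -80.00 / 0.7600 ≈ -105.26.

Δx_2 = -105.26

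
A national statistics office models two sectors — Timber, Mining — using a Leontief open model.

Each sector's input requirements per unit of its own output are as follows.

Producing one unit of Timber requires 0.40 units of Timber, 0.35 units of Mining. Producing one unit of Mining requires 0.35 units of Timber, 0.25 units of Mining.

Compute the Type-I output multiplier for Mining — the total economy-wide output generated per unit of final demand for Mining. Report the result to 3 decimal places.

I − A =
  [   0.60    -0.35]
  [  -0.35     0.75]
det(I−A) = (0.60)(0.75) − (-0.35)(-0.35) = 0.3275
adj(I−A) = [[0.75, 0.35], [0.35, 0.60]]
(I − A)⁻¹ = adj(I−A) / det(I−A) ≈
  [   2.2901     1.0687]
  [   1.0687     1.8321]
The output multiplier for sector j is the column-j sum of the Leontief inverse (I − A)⁻¹ = adj(I−A) / det(I−A).
Column 2 of adj(I−A): (0.35, 0.60); det(I−A) = 0.3275.
m_2 = (0.35 + 0.60) / 0.3275 = 0.95 / 0.3275 ≈ 2.901.

m_2 = 2.901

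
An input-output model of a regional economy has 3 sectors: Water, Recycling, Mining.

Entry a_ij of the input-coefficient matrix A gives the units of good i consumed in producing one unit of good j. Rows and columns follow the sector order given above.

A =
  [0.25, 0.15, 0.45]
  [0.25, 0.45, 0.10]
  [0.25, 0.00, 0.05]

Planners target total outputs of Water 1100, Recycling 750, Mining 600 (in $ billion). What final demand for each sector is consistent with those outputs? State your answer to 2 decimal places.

I − A =
  [   0.75    -0.15    -0.45]
  [  -0.25     0.55    -0.10]
  [  -0.25     0.00     0.95]
d = (I − A) x:
  d_1 = (+0.75)·1100 + (-0.15)·750 + (-0.45)·600 = 442.50
  d_2 = (-0.25)·1100 + (+0.55)·750 + (-0.10)·600 = 77.50
  d_3 = (-0.25)·1100 + (+0.00)·750 + (+0.95)·600 = 295.00

d_1 = 442.50, d_2 = 77.50, d_3 = 295.00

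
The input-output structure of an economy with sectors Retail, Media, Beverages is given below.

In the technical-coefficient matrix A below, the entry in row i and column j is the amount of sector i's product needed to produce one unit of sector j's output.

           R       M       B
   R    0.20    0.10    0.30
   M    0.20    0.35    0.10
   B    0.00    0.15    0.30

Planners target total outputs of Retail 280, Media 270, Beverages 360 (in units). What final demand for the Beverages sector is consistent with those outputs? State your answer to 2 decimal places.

I − A =
  [   0.80    -0.10    -0.30]
  [  -0.20     0.65    -0.10]
  [   0.00    -0.15     0.70]
d = (I − A) x:
  d_R = (+0.80)·280 + (-0.10)·270 + (-0.30)·360 = 89.00
  d_M = (-0.20)·280 + (+0.65)·270 + (-0.10)·360 = 83.50
  d_B = (+0.00)·280 + (-0.15)·270 + (+0.70)·360 = 211.50

d_B = 211.50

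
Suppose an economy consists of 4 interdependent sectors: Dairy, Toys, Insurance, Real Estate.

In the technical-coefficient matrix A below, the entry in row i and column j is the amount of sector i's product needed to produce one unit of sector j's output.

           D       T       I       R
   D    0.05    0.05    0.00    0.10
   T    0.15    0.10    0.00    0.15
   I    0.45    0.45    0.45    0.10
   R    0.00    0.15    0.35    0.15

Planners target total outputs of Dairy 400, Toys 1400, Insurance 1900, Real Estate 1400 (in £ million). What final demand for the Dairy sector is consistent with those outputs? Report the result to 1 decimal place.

I − A =
  [   0.95    -0.05     0.00    -0.10]
  [  -0.15     0.90     0.00    -0.15]
  [  -0.45    -0.45     0.55    -0.10]
  [   0.00    -0.15    -0.35     0.85]
d = (I − A) x:
  d_D = (+0.95)·400 + (-0.05)·1400 + (+0.00)·1900 + (-0.10)·1400 = 170.0
  d_T = (-0.15)·400 + (+0.90)·1400 + (+0.00)·1900 + (-0.15)·1400 = 990.0
  d_I = (-0.45)·400 + (-0.45)·1400 + (+0.55)·1900 + (-0.10)·1400 = 95.0
  d_R = (+0.00)·400 + (-0.15)·1400 + (-0.35)·1900 + (+0.85)·1400 = 315.0

d_D = 170.0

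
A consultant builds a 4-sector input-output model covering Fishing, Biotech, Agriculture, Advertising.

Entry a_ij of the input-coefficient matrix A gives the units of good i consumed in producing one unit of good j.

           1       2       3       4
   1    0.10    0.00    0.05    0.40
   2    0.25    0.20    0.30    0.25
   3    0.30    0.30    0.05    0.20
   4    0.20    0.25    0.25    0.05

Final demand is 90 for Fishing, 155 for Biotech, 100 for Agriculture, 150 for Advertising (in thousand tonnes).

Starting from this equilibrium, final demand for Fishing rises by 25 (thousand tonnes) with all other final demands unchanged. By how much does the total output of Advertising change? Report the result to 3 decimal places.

I − A =
  [   0.90     0.00    -0.05    -0.40]
  [  -0.25     0.80    -0.30    -0.25]
  [  -0.30    -0.30     0.95    -0.20]
  [  -0.20    -0.25    -0.25     0.95]
Compute the cofactors C_ij = (−1)^(i+j)·(3×3 minor ij) of I−A; the adjugate is their transpose:
adj(I−A) = Cᵀ =
  [ 0.503375   0.141750   0.144875   0.279750]
  [ 0.376875   0.645000   0.328125   0.397500]
  [ 0.340000   0.307500   0.538750   0.337500]
  [ 0.294625   0.280500   0.258625   0.587250]
det(I−A) = Σ_j (I−A)_1j·C_1j = (0.90)(0.503375) + (0.00)(0.376875) + (-0.05)(0.340000) + (-0.40)(0.294625) = 0.3181875
(I − A)⁻¹ = adj(I−A) / det(I−A) ≈
  [   1.5820     0.4455     0.4553     0.8792]
  [   1.1844     2.0271     1.0312     1.2493]
  [   1.0686     0.9664     1.6932     1.0607]
  [   0.9259     0.8816     0.8128     1.8456]
Δx = (I − A)⁻¹ Δd with Δd having +25 in the Fishing component and 0 elsewhere.
So Δx_4 = L_41 · (+25), where L_41 = adj(I−A)_41 / det(I−A) = 0.294625 / 0.3181875.
Δx_4 = 0.294625 × (+25) / 0.3181875 = 7.365625 / 0.3181875 ≈ 23.149.

Δx_4 = 23.149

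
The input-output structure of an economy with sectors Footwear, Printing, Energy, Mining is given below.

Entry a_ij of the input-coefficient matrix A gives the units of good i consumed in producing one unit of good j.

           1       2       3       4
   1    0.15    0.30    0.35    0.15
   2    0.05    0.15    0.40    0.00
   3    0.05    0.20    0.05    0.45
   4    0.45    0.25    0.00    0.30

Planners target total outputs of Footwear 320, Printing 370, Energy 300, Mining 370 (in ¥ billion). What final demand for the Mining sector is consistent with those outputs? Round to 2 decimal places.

I − A =
  [   0.85    -0.30    -0.35    -0.15]
  [  -0.05     0.85    -0.40     0.00]
  [  -0.05    -0.20     0.95    -0.45]
  [  -0.45    -0.25     0.00     0.70]
d = (I − A) x:
  d_1 = (+0.85)·320 + (-0.30)·370 + (-0.35)·300 + (-0.15)·370 = 0.50
  d_2 = (-0.05)·320 + (+0.85)·370 + (-0.40)·300 + (+0.00)·370 = 178.50
  d_3 = (-0.05)·320 + (-0.20)·370 + (+0.95)·300 + (-0.45)·370 = 28.50
  d_4 = (-0.45)·320 + (-0.25)·370 + (+0.00)·300 + (+0.70)·370 = 22.50

d_4 = 22.50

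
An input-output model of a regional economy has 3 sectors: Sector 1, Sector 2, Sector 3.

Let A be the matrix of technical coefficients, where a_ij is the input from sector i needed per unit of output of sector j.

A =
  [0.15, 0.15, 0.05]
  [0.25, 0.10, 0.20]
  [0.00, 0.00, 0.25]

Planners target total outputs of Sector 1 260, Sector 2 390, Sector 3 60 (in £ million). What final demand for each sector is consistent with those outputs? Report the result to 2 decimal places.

d_1 = 159.50, d_2 = 274.00, d_3 = 45.00

I − A =
  [   0.85    -0.15    -0.05]
  [  -0.25     0.90    -0.20]
  [   0.00     0.00     0.75]
d = (I − A) x:
  d_1 = (+0.85)·260 + (-0.15)·390 + (-0.05)·60 = 159.50
  d_2 = (-0.25)·260 + (+0.90)·390 + (-0.20)·60 = 274.00
  d_3 = (+0.00)·260 + (+0.00)·390 + (+0.75)·60 = 45.00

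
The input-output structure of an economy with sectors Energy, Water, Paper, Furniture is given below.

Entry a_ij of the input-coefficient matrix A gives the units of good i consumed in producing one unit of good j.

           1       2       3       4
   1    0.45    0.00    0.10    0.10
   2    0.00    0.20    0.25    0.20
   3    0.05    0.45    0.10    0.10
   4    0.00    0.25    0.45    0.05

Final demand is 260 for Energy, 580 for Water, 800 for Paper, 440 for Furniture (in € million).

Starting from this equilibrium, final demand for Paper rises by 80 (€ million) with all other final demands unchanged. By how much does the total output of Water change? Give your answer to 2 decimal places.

Δx_2 = 59.67

I − A =
  [   0.55     0.00    -0.10    -0.10]
  [   0.00     0.80    -0.25    -0.20]
  [  -0.05    -0.45     0.90    -0.10]
  [   0.00    -0.25    -0.45     0.95]
Compute the cofactors C_ij = (−1)^(i+j)·(3×3 minor ij) of I−A; the adjugate is their transpose:
adj(I−A) = Cᵀ =
  [ 0.449375   0.088000   0.113250   0.077750]
  [ 0.016375   0.438500   0.180125   0.113000]
  [ 0.035500   0.250125   0.390500   0.097500]
  [ 0.021125   0.233875   0.232375   0.330125]
det(I−A) = Σ_j (I−A)_1j·C_1j = (0.55)(0.449375) + (0.00)(0.016375) + (-0.10)(0.035500) + (-0.10)(0.021125) = 0.24149375
(I − A)⁻¹ = adj(I−A) / det(I−A) ≈
  [   1.8608     0.3644     0.4690     0.3220]
  [   0.0678     1.8158     0.7459     0.4679]
  [   0.1470     1.0357     1.6170     0.4037]
  [   0.0875     0.9685     0.9622     1.3670]
Δx = (I − A)⁻¹ Δd with Δd having +80 in the Paper component and 0 elsewhere.
So Δx_2 = L_23 · (+80), where L_23 = adj(I−A)_23 / det(I−A) = 0.180125 / 0.24149375.
Δx_2 = 0.180125 × (+80) / 0.24149375 = 14.41 / 0.24149375 ≈ 59.67.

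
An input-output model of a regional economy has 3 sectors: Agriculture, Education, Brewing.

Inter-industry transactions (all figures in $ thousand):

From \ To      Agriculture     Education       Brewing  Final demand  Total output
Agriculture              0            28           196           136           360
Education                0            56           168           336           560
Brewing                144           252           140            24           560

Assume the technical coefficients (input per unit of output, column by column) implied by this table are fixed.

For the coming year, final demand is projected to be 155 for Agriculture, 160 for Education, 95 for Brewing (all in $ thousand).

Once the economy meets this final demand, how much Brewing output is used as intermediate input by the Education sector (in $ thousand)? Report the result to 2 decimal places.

z_BE = 159.60

Technical coefficients a_ij = z_ij / X_j:
  a_AA = 0/360 = 0.00, a_EA = 0/360 = 0.00, a_BA = 144/360 = 0.40
  a_AE = 28/560 = 0.05, a_EE = 56/560 = 0.10, a_BE = 252/560 = 0.45
  a_AB = 196/560 = 0.35, a_EB = 168/560 = 0.30, a_BB = 140/560 = 0.25
I − A =
  [   1.00    -0.05    -0.35]
  [   0.00     0.90    -0.30]
  [  -0.40    -0.45     0.75]
Cofactors of I−A, C_ij = (−1)^(i+j)·(minor ij) (rows/columns in the sector order above):
  C_11 = (0.90)(0.75) − (-0.30)(-0.45) = 0.5400
  C_12 = −[(0.00)(0.75) − (-0.30)(-0.40)] = 0.1200
  C_13 = (0.00)(-0.45) − (0.90)(-0.40) = 0.3600
  C_21 = −[(-0.05)(0.75) − (-0.35)(-0.45)] = 0.1950
  C_22 = (1.00)(0.75) − (-0.35)(-0.40) = 0.6100
  C_23 = −[(1.00)(-0.45) − (-0.05)(-0.40)] = 0.4700
  C_31 = (-0.05)(-0.30) − (-0.35)(0.90) = 0.3300
  C_32 = −[(1.00)(-0.30) − (-0.35)(0.00)] = 0.3000
  C_33 = (1.00)(0.90) − (-0.05)(0.00) = 0.9000
det(I−A) = Σ_j (I−A)_1j·C_1j = (1.00)(0.5400) + (-0.05)(0.1200) + (-0.35)(0.3600) = 0.4080
adj(I−A) = Cᵀ =
  [ 0.5400   0.1950   0.3300]
  [ 0.1200   0.6100   0.3000]
  [ 0.3600   0.4700   0.9000]
(I − A)⁻¹ = adj(I−A) / det(I−A) ≈
  [   1.3235     0.4779     0.8088]
  [   0.2941     1.4951     0.7353]
  [   0.8824     1.1520     2.2059]
First solve x = (I − A)⁻¹ d = adj(I−A)·d / det(I−A); in particular x_E = (0.1200·155 + 0.6100·160 + 0.3000·95) / 0.4080 = 144.70 / 0.4080 ≈ 354.6569.
Intermediate flow from B to E: z_BE = a_BE · x_E = 0.45 × 144.70 / 0.4080 = 65.115 / 0.4080 ≈ 159.60.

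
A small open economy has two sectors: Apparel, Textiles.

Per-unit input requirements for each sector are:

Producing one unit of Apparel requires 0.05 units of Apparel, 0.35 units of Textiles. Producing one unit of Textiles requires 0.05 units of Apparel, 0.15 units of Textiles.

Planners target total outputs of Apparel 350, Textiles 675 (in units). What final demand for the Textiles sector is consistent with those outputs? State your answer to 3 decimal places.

I − A =
  [   0.95    -0.05]
  [  -0.35     0.85]
d = (I − A) x:
  d_A = (+0.95)·350 + (-0.05)·675 = 298.750
  d_T = (-0.35)·350 + (+0.85)·675 = 451.250

d_T = 451.250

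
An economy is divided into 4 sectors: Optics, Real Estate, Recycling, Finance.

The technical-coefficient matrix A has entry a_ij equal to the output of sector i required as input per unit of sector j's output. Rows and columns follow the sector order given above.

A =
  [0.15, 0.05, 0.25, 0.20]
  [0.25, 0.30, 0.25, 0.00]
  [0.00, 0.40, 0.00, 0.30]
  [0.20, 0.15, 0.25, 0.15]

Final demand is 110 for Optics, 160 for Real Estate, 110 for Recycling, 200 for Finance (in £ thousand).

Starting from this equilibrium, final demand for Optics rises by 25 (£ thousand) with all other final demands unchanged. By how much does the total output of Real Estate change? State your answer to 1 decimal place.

I − A =
  [   0.85    -0.05    -0.25    -0.20]
  [  -0.25     0.70    -0.25     0.00]
  [   0.00    -0.40     1.00    -0.30]
  [  -0.20    -0.15    -0.25     0.85]
Compute the cofactors C_ij = (−1)^(i+j)·(3×3 minor ij) of I−A; the adjugate is their transpose:
adj(I−A) = Cᵀ =
  [ 0.446250   0.185000   0.201875   0.176250]
  [ 0.208750   0.603750   0.236250   0.132500]
  [ 0.138250   0.314250   0.459625   0.194750]
  [ 0.182500   0.242500   0.224375   0.472500]
det(I−A) = Σ_j (I−A)_1j·C_1j = (0.85)(0.446250) + (-0.05)(0.208750) + (-0.25)(0.138250) + (-0.20)(0.182500) = 0.2978125
(I − A)⁻¹ = adj(I−A) / det(I−A) ≈
  [   1.4984     0.6212     0.6779     0.5918]
  [   0.7009     2.0273     0.7933     0.4449]
  [   0.4642     1.0552     1.5433     0.6539]
  [   0.6128     0.8143     0.7534     1.5866]
Δx = (I − A)⁻¹ Δd with Δd having +25 in the Optics component and 0 elsewhere.
So Δx_2 = L_21 · (+25), where L_21 = adj(I−A)_21 / det(I−A) = 0.208750 / 0.2978125.
Δx_2 = 0.208750 × (+25) / 0.2978125 = 5.21875 / 0.2978125 ≈ 17.5.

Δx_2 = 17.5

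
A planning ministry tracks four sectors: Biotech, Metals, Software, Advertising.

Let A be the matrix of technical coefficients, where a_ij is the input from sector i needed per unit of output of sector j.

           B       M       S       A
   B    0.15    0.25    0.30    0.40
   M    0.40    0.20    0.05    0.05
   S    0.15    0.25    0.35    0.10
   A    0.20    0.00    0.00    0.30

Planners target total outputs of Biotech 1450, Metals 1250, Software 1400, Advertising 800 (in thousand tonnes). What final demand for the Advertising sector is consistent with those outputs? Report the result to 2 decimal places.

d_A = 270.00

I − A =
  [   0.85    -0.25    -0.30    -0.40]
  [  -0.40     0.80    -0.05    -0.05]
  [  -0.15    -0.25     0.65    -0.10]
  [  -0.20     0.00     0.00     0.70]
d = (I − A) x:
  d_B = (+0.85)·1450 + (-0.25)·1250 + (-0.30)·1400 + (-0.40)·800 = 180.00
  d_M = (-0.40)·1450 + (+0.80)·1250 + (-0.05)·1400 + (-0.05)·800 = 310.00
  d_S = (-0.15)·1450 + (-0.25)·1250 + (+0.65)·1400 + (-0.10)·800 = 300.00
  d_A = (-0.20)·1450 + (+0.00)·1250 + (+0.00)·1400 + (+0.70)·800 = 270.00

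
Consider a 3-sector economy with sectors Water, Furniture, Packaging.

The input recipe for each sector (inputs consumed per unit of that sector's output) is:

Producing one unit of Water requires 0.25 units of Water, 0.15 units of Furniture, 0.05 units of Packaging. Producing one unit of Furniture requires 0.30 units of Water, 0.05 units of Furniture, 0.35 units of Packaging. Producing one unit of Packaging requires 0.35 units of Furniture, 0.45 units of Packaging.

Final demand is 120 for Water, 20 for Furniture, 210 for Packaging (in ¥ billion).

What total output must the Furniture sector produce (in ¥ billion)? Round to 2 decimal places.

I − A =
  [   0.75    -0.30     0.00]
  [  -0.15     0.95    -0.35]
  [  -0.05    -0.35     0.55]
Cofactors of I−A, C_ij = (−1)^(i+j)·(minor ij) (rows/columns in the sector order above):
  C_11 = (0.95)(0.55) − (-0.35)(-0.35) = 0.4000
  C_12 = −[(-0.15)(0.55) − (-0.35)(-0.05)] = 0.1000
  C_13 = (-0.15)(-0.35) − (0.95)(-0.05) = 0.1000
  C_21 = −[(-0.30)(0.55) − (0.00)(-0.35)] = 0.1650
  C_22 = (0.75)(0.55) − (0.00)(-0.05) = 0.4125
  C_23 = −[(0.75)(-0.35) − (-0.30)(-0.05)] = 0.2775
  C_31 = (-0.30)(-0.35) − (0.00)(0.95) = 0.1050
  C_32 = −[(0.75)(-0.35) − (0.00)(-0.15)] = 0.2625
  C_33 = (0.75)(0.95) − (-0.30)(-0.15) = 0.6675
det(I−A) = Σ_j (I−A)_1j·C_1j = (0.75)(0.4000) + (-0.30)(0.1000) + (0.00)(0.1000) = 0.2700
adj(I−A) = Cᵀ =
  [ 0.4000   0.1650   0.1050]
  [ 0.1000   0.4125   0.2625]
  [ 0.1000   0.2775   0.6675]
(I − A)⁻¹ = adj(I−A) / det(I−A) ≈
  [   1.4815     0.6111     0.3889]
  [   0.3704     1.5278     0.9722]
  [   0.3704     1.0278     2.4722]
x = (I − A)⁻¹ d = adj(I−A)·d / det(I−A), with det(I−A) = 0.2700:
  x_1 = (0.4000·120 + 0.1650·20 + 0.1050·210) / 0.2700 = 73.35 / 0.2700 ≈ 271.67
  x_2 = (0.1000·120 + 0.4125·20 + 0.2625·210) / 0.2700 = 75.375 / 0.2700 ≈ 279.17
  x_3 = (0.1000·120 + 0.2775·20 + 0.6675·210) / 0.2700 = 157.725 / 0.2700 ≈ 584.17

x_2 = 279.17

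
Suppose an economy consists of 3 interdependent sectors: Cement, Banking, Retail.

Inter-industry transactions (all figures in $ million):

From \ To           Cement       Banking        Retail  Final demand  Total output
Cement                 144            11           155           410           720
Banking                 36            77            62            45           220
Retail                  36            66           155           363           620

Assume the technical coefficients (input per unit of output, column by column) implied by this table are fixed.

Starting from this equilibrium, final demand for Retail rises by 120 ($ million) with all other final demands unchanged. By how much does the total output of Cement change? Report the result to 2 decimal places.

Technical coefficients a_ij = z_ij / X_j:
  a_CC = 144/720 = 0.20, a_BC = 36/720 = 0.05, a_RC = 36/720 = 0.05
  a_CB = 11/220 = 0.05, a_BB = 77/220 = 0.35, a_RB = 66/220 = 0.30
  a_CR = 155/620 = 0.25, a_BR = 62/620 = 0.10, a_RR = 155/620 = 0.25
I − A =
  [   0.80    -0.05    -0.25]
  [  -0.05     0.65    -0.10]
  [  -0.05    -0.30     0.75]
Cofactors of I−A, C_ij = (−1)^(i+j)·(minor ij) (rows/columns in the sector order above):
  C_11 = (0.65)(0.75) − (-0.10)(-0.30) = 0.4575
  C_12 = −[(-0.05)(0.75) − (-0.10)(-0.05)] = 0.0425
  C_13 = (-0.05)(-0.30) − (0.65)(-0.05) = 0.0475
  C_21 = −[(-0.05)(0.75) − (-0.25)(-0.30)] = 0.1125
  C_22 = (0.80)(0.75) − (-0.25)(-0.05) = 0.5875
  C_23 = −[(0.80)(-0.30) − (-0.05)(-0.05)] = 0.2425
  C_31 = (-0.05)(-0.10) − (-0.25)(0.65) = 0.1675
  C_32 = −[(0.80)(-0.10) − (-0.25)(-0.05)] = 0.0925
  C_33 = (0.80)(0.65) − (-0.05)(-0.05) = 0.5175
det(I−A) = Σ_j (I−A)_1j·C_1j = (0.80)(0.4575) + (-0.05)(0.0425) + (-0.25)(0.0475) = 0.3520
adj(I−A) = Cᵀ =
  [ 0.4575   0.1125   0.1675]
  [ 0.0425   0.5875   0.0925]
  [ 0.0475   0.2425   0.5175]
(I − A)⁻¹ = adj(I−A) / det(I−A) ≈
  [   1.2997     0.3196     0.4759]
  [   0.1207     1.6690     0.2628]
  [   0.1349     0.6889     1.4702]
Δx = (I − A)⁻¹ Δd with Δd having +120 in the Retail component and 0 elsewhere.
So Δx_C = L_CR · (+120), where L_CR = adj(I−A)_CR / det(I−A) = 0.1675 / 0.3520.
Δx_C = 0.1675 × (+120) / 0.3520 = 20.10 / 0.3520 ≈ 57.10.

Δx_C = 57.10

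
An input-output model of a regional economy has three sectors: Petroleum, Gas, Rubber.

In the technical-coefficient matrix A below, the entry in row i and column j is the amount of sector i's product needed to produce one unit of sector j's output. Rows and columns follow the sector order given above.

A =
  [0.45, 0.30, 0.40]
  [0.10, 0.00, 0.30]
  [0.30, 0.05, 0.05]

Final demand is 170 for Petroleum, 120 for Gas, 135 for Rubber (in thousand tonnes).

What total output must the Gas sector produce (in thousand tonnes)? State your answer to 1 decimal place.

x_2 = 319.0

I − A =
  [   0.55    -0.30    -0.40]
  [  -0.10     1.00    -0.30]
  [  -0.30    -0.05     0.95]
Cofactors of I−A, C_ij = (−1)^(i+j)·(minor ij) (rows/columns in the sector order above):
  C_11 = (1.00)(0.95) − (-0.30)(-0.05) = 0.9350
  C_12 = −[(-0.10)(0.95) − (-0.30)(-0.30)] = 0.1850
  C_13 = (-0.10)(-0.05) − (1.00)(-0.30) = 0.3050
  C_21 = −[(-0.30)(0.95) − (-0.40)(-0.05)] = 0.3050
  C_22 = (0.55)(0.95) − (-0.40)(-0.30) = 0.4025
  C_23 = −[(0.55)(-0.05) − (-0.30)(-0.30)] = 0.1175
  C_31 = (-0.30)(-0.30) − (-0.40)(1.00) = 0.4900
  C_32 = −[(0.55)(-0.30) − (-0.40)(-0.10)] = 0.2050
  C_33 = (0.55)(1.00) − (-0.30)(-0.10) = 0.5200
det(I−A) = Σ_j (I−A)_1j·C_1j = (0.55)(0.9350) + (-0.30)(0.1850) + (-0.40)(0.3050) = 0.33675
adj(I−A) = Cᵀ =
  [ 0.9350   0.3050   0.4900]
  [ 0.1850   0.4025   0.2050]
  [ 0.3050   0.1175   0.5200]
(I − A)⁻¹ = adj(I−A) / det(I−A) ≈
  [   2.7765     0.9057     1.4551]
  [   0.5494     1.1952     0.6088]
  [   0.9057     0.3489     1.5442]
x = (I − A)⁻¹ d = adj(I−A)·d / det(I−A), with det(I−A) = 0.33675:
  x_1 = (0.9350·170 + 0.3050·120 + 0.4900·135) / 0.33675 = 261.70 / 0.33675 ≈ 777.1
  x_2 = (0.1850·170 + 0.4025·120 + 0.2050·135) / 0.33675 = 107.425 / 0.33675 ≈ 319.0
  x_3 = (0.3050·170 + 0.1175·120 + 0.5200·135) / 0.33675 = 136.15 / 0.33675 ≈ 404.3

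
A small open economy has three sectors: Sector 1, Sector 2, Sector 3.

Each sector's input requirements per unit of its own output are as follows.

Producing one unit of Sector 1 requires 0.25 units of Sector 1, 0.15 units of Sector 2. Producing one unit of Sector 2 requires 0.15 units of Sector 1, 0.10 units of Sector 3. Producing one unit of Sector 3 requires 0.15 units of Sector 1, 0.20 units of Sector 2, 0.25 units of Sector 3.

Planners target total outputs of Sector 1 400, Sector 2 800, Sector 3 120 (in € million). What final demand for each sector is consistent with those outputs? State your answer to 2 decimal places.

d_1 = 162.00, d_2 = 716.00, d_3 = 10.00

I − A =
  [   0.75    -0.15    -0.15]
  [  -0.15     1.00    -0.20]
  [   0.00    -0.10     0.75]
d = (I − A) x:
  d_1 = (+0.75)·400 + (-0.15)·800 + (-0.15)·120 = 162.00
  d_2 = (-0.15)·400 + (+1.00)·800 + (-0.20)·120 = 716.00
  d_3 = (+0.00)·400 + (-0.10)·800 + (+0.75)·120 = 10.00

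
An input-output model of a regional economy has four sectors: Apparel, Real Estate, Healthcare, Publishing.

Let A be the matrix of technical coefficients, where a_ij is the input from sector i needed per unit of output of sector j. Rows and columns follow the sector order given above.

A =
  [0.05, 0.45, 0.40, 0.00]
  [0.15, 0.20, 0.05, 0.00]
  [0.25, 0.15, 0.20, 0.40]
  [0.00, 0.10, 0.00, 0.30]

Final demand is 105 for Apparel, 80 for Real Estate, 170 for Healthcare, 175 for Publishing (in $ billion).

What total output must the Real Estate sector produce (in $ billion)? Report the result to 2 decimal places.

I − A =
  [   0.95    -0.45    -0.40     0.00]
  [  -0.15     0.80    -0.05     0.00]
  [  -0.25    -0.15     0.80    -0.40]
  [   0.00    -0.10     0.00     0.70]
Compute the cofactors C_ij = (−1)^(i+j)·(3×3 minor ij) of I−A; the adjugate is their transpose:
adj(I−A) = Cᵀ =
  [ 0.44075   0.31000   0.23975   0.13700]
  [ 0.09275   0.46200   0.07525   0.04300]
  [ 0.16175   0.21650   0.48475   0.27700]
  [ 0.01325   0.06600   0.01075   0.45225]
det(I−A) = Σ_j (I−A)_1j·C_1j = (0.95)(0.44075) + (-0.45)(0.09275) + (-0.40)(0.16175) + (0.00)(0.01325) = 0.312275
(I − A)⁻¹ = adj(I−A) / det(I−A) ≈
  [   1.4114     0.9927     0.7678     0.4387]
  [   0.2970     1.4795     0.2410     0.1377]
  [   0.5180     0.6933     1.5523     0.8870]
  [   0.0424     0.2114     0.0344     1.4482]
x = (I − A)⁻¹ d = adj(I−A)·d / det(I−A), with det(I−A) = 0.312275:
  x_1 = (0.44075·105 + 0.31000·80 + 0.23975·170 + 0.13700·175) / 0.312275 = 135.81125 / 0.312275 ≈ 434.91
  x_2 = (0.09275·105 + 0.46200·80 + 0.07525·170 + 0.04300·175) / 0.312275 = 67.01625 / 0.312275 ≈ 214.61
  x_3 = (0.16175·105 + 0.21650·80 + 0.48475·170 + 0.27700·175) / 0.312275 = 165.18625 / 0.312275 ≈ 528.98
  x_4 = (0.01325·105 + 0.06600·80 + 0.01075·170 + 0.45225·175) / 0.312275 = 87.6425 / 0.312275 ≈ 280.66

x_2 = 214.61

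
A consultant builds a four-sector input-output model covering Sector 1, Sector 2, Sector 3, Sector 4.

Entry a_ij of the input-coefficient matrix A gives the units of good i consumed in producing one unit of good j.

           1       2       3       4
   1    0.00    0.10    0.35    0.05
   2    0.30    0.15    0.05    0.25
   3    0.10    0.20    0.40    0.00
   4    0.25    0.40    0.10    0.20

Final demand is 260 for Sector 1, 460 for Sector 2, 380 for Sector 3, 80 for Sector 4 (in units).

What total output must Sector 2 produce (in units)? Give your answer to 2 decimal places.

x_2 = 1251.37

I − A =
  [   1.00    -0.10    -0.35    -0.05]
  [  -0.30     0.85    -0.05    -0.25]
  [  -0.10    -0.20     0.60     0.00]
  [  -0.25    -0.40    -0.10     0.80]
Compute the cofactors C_ij = (−1)^(i+j)·(3×3 minor ij) of I−A; the adjugate is their transpose:
adj(I−A) = Cᵀ =
  [ 0.335000   0.117000   0.214750   0.057500]
  [ 0.188000   0.444000   0.171750   0.150500]
  [ 0.118500   0.167500   0.533125   0.059750]
  [ 0.213500   0.279500   0.219625   0.430750]
det(I−A) = Σ_j (I−A)_1j·C_1j = (1.00)(0.335000) + (-0.10)(0.188000) + (-0.35)(0.118500) + (-0.05)(0.213500) = 0.26405
(I − A)⁻¹ = adj(I−A) / det(I−A) ≈
  [   1.2687     0.4431     0.8133     0.2178]
  [   0.7120     1.6815     0.6504     0.5700]
  [   0.4488     0.6343     2.0190     0.2263]
  [   0.8086     1.0585     0.8318     1.6313]
x = (I − A)⁻¹ d = adj(I−A)·d / det(I−A), with det(I−A) = 0.26405:
  x_1 = (0.335000·260 + 0.117000·460 + 0.214750·380 + 0.057500·80) / 0.26405 = 227.125 / 0.26405 ≈ 860.16
  x_2 = (0.188000·260 + 0.444000·460 + 0.171750·380 + 0.150500·80) / 0.26405 = 330.425 / 0.26405 ≈ 1251.37
  x_3 = (0.118500·260 + 0.167500·460 + 0.533125·380 + 0.059750·80) / 0.26405 = 315.2275 / 0.26405 ≈ 1193.82
  x_4 = (0.213500·260 + 0.279500·460 + 0.219625·380 + 0.430750·80) / 0.26405 = 301.9975 / 0.26405 ≈ 1143.71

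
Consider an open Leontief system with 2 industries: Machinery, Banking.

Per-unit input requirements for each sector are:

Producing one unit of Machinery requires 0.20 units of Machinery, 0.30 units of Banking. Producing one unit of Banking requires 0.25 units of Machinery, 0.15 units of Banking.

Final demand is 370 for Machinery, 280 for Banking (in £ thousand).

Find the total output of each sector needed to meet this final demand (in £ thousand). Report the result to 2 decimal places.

I − A =
  [   0.80    -0.25]
  [  -0.30     0.85]
det(I−A) = (0.80)(0.85) − (-0.25)(-0.30) = 0.6050
adj(I−A) = [[0.85, 0.25], [0.30, 0.80]]
(I − A)⁻¹ = adj(I−A) / det(I−A) ≈
  [   1.4050     0.4132]
  [   0.4959     1.3223]
x = (I − A)⁻¹ d = adj(I−A)·d / det(I−A), with det(I−A) = 0.6050:
  x_M = (0.85·370 + 0.25·280) / 0.6050 = 384.50 / 0.6050 ≈ 635.54
  x_B = (0.30·370 + 0.80·280) / 0.6050 = 335.00 / 0.6050 ≈ 553.72

x_M = 635.54, x_B = 553.72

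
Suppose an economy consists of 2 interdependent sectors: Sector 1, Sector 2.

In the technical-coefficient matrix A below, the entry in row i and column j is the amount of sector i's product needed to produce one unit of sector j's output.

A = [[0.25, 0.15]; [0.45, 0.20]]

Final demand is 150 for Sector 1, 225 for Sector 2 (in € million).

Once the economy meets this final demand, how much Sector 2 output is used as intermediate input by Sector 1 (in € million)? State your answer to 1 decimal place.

I − A =
  [   0.75    -0.15]
  [  -0.45     0.80]
det(I−A) = (0.75)(0.80) − (-0.15)(-0.45) = 0.5325
adj(I−A) = [[0.80, 0.15], [0.45, 0.75]]
(I − A)⁻¹ = adj(I−A) / det(I−A) ≈
  [   1.5023     0.2817]
  [   0.8451     1.4085]
First solve x = (I − A)⁻¹ d = adj(I−A)·d / det(I−A); in particular x_1 = (0.80·150 + 0.15·225) / 0.5325 = 153.75 / 0.5325 ≈ 288.732.
Intermediate flow from 2 to 1: z_21 = a_21 · x_1 = 0.45 × 153.75 / 0.5325 = 69.1875 / 0.5325 ≈ 129.9.

z_21 = 129.9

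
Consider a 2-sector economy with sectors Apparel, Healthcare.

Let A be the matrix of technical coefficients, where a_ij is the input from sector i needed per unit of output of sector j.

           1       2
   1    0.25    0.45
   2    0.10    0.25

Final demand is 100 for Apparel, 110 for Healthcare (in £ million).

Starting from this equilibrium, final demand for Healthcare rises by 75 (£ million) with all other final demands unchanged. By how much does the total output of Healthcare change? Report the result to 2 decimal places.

Δx_2 = 108.70

I − A =
  [   0.75    -0.45]
  [  -0.10     0.75]
det(I−A) = (0.75)(0.75) − (-0.45)(-0.10) = 0.5175
adj(I−A) = [[0.75, 0.45], [0.10, 0.75]]
(I − A)⁻¹ = adj(I−A) / det(I−A) ≈
  [   1.4493     0.8696]
  [   0.1932     1.4493]
Δx = (I − A)⁻¹ Δd with Δd having +75 in the Healthcare component and 0 elsewhere.
So Δx_2 = L_22 · (+75), where L_22 = adj(I−A)_22 / det(I−A) = 0.75 / 0.5175.
Δx_2 = 0.75 × (+75) / 0.5175 = 56.25 / 0.5175 ≈ 108.70.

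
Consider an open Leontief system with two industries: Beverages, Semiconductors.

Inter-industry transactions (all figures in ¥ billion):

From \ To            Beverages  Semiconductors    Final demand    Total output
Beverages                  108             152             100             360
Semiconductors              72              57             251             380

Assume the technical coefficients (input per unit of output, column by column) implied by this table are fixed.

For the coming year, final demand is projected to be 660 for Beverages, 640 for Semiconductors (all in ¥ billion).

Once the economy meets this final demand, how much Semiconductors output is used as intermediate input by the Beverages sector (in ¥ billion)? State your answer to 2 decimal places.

Technical coefficients a_ij = z_ij / X_j:
  a_BB = 108/360 = 0.30, a_SB = 72/360 = 0.20
  a_BS = 152/380 = 0.40, a_SS = 57/380 = 0.15
I − A =
  [   0.70    -0.40]
  [  -0.20     0.85]
det(I−A) = (0.70)(0.85) − (-0.40)(-0.20) = 0.5150
adj(I−A) = [[0.85, 0.40], [0.20, 0.70]]
(I − A)⁻¹ = adj(I−A) / det(I−A) ≈
  [   1.6505     0.7767]
  [   0.3883     1.3592]
First solve x = (I − A)⁻¹ d = adj(I−A)·d / det(I−A); in particular x_B = (0.85·660 + 0.40·640) / 0.5150 = 817.00 / 0.5150 ≈ 1586.4078.
Intermediate flow from S to B: z_SB = a_SB · x_B = 0.20 × 817.00 / 0.5150 = 163.40 / 0.5150 ≈ 317.28.

z_SB = 317.28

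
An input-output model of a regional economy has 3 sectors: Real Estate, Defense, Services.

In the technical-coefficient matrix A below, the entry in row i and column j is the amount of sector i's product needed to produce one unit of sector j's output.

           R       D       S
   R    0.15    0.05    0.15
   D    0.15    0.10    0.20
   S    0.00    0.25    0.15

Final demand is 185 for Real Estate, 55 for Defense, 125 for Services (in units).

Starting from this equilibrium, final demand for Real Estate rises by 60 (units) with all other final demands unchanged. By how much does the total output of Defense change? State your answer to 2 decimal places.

Δx_D = 12.84

I − A =
  [   0.85    -0.05    -0.15]
  [  -0.15     0.90    -0.20]
  [   0.00    -0.25     0.85]
Cofactors of I−A, C_ij = (−1)^(i+j)·(minor ij) (rows/columns in the sector order above):
  C_11 = (0.90)(0.85) − (-0.20)(-0.25) = 0.7150
  C_12 = −[(-0.15)(0.85) − (-0.20)(0.00)] = 0.1275
  C_13 = (-0.15)(-0.25) − (0.90)(0.00) = 0.0375
  C_21 = −[(-0.05)(0.85) − (-0.15)(-0.25)] = 0.0800
  C_22 = (0.85)(0.85) − (-0.15)(0.00) = 0.7225
  C_23 = −[(0.85)(-0.25) − (-0.05)(0.00)] = 0.2125
  C_31 = (-0.05)(-0.20) − (-0.15)(0.90) = 0.1450
  C_32 = −[(0.85)(-0.20) − (-0.15)(-0.15)] = 0.1925
  C_33 = (0.85)(0.90) − (-0.05)(-0.15) = 0.7575
det(I−A) = Σ_j (I−A)_1j·C_1j = (0.85)(0.7150) + (-0.05)(0.1275) + (-0.15)(0.0375) = 0.59575
adj(I−A) = Cᵀ =
  [ 0.7150   0.0800   0.1450]
  [ 0.1275   0.7225   0.1925]
  [ 0.0375   0.2125   0.7575]
(I − A)⁻¹ = adj(I−A) / det(I−A) ≈
  [   1.2002     0.1343     0.2434]
  [   0.2140     1.2128     0.3231]
  [   0.0629     0.3567     1.2715]
Δx = (I − A)⁻¹ Δd with Δd having +60 in the Real Estate component and 0 elsewhere.
So Δx_D = L_DR · (+60), where L_DR = adj(I−A)_DR / det(I−A) = 0.1275 / 0.59575.
Δx_D = 0.1275 × (+60) / 0.59575 = 7.65 / 0.59575 ≈ 12.84.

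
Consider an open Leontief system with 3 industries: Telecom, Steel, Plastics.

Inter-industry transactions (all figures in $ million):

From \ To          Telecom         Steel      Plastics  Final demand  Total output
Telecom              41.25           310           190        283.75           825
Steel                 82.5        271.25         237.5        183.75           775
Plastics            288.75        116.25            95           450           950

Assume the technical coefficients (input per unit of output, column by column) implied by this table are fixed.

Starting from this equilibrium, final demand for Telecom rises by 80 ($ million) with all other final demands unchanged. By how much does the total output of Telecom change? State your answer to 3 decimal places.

Technical coefficients a_ij = z_ij / X_j:
  a_TT = 41.25/825 = 0.05, a_ST = 82.5/825 = 0.10, a_PT = 288.75/825 = 0.35
  a_TS = 310/775 = 0.40, a_SS = 271.25/775 = 0.35, a_PS = 116.25/775 = 0.15
  a_TP = 190/950 = 0.20, a_SP = 237.5/950 = 0.25, a_PP = 95/950 = 0.10
I − A =
  [   0.95    -0.40    -0.20]
  [  -0.10     0.65    -0.25]
  [  -0.35    -0.15     0.90]
Cofactors of I−A, C_ij = (−1)^(i+j)·(minor ij) (rows/columns in the sector order above):
  C_11 = (0.65)(0.90) − (-0.25)(-0.15) = 0.5475
  C_12 = −[(-0.10)(0.90) − (-0.25)(-0.35)] = 0.1775
  C_13 = (-0.10)(-0.15) − (0.65)(-0.35) = 0.2425
  C_21 = −[(-0.40)(0.90) − (-0.20)(-0.15)] = 0.3900
  C_22 = (0.95)(0.90) − (-0.20)(-0.35) = 0.7850
  C_23 = −[(0.95)(-0.15) − (-0.40)(-0.35)] = 0.2825
  C_31 = (-0.40)(-0.25) − (-0.20)(0.65) = 0.2300
  C_32 = −[(0.95)(-0.25) − (-0.20)(-0.10)] = 0.2575
  C_33 = (0.95)(0.65) − (-0.40)(-0.10) = 0.5775
det(I−A) = Σ_j (I−A)_1j·C_1j = (0.95)(0.5475) + (-0.40)(0.1775) + (-0.20)(0.2425) = 0.400625
adj(I−A) = Cᵀ =
  [ 0.5475   0.3900   0.2300]
  [ 0.1775   0.7850   0.2575]
  [ 0.2425   0.2825   0.5775]
(I − A)⁻¹ = adj(I−A) / det(I−A) ≈
  [   1.3666     0.9735     0.5741]
  [   0.4431     1.9594     0.6427]
  [   0.6053     0.7051     1.4415]
Δx = (I − A)⁻¹ Δd with Δd having +80 in the Telecom component and 0 elsewhere.
So Δx_T = L_TT · (+80), where L_TT = adj(I−A)_TT / det(I−A) = 0.5475 / 0.400625.
Δx_T = 0.5475 × (+80) / 0.400625 = 43.80 / 0.400625 ≈ 109.329.

Δx_T = 109.329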